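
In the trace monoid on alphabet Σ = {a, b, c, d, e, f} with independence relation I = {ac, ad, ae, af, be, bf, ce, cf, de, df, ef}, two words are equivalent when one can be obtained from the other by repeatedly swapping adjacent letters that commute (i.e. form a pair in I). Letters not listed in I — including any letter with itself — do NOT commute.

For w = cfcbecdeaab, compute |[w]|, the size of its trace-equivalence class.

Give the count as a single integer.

2970

#0=c has no predecessor
#1=f has no predecessor
#2=c depends on [0:c]
#3=b depends on [2:c]
#4=e has no predecessor
#5=c depends on [3:b]
#6=d depends on [5:c]
#7=e depends on [4:e]
#8=a depends on [3:b]
#9=a depends on [8:a]
#10=b depends on [6:d, 9:a]
sources: [0:c, 1:f, 4:e]
N(rest) = Σ N(rest − s) over sources s of rest; N(one piece) = 1:
  size 1 → [1]=1  [7]=1  [10]=1
  size 2 → [1,7]=2  [1,10]=2  [4,7]=1  [6,10]=1  [7,10]=2  [9,10]=1
  size 3 → [1,4,7]=3  [1,6,10]=3  [1,7,10]=6  [1,9,10]=3  [4,7,10]=3  [5,6,10]=1  [6,7,10]=3  [6,9,10]=2  [7,9,10]=3  [8,9,10]=1
  size 4 → [1,4,7,10]=12  [1,5,6,10]=4  [1,6,7,10]=12  [1,6,9,10]=8  [1,7,9,10]=12  [1,8,9,10]=4  [4,6,7,10]=6  [4,7,9,10]=6  [5,6,7,10]=4  [5,6,9,10]=3  [6,7,9,10]=8  [6,8,9,10]=3  [7,8,9,10]=4
  size 5 → [1,4,6,7,10]=30  [1,4,7,9,10]=30  [1,5,6,7,10]=20  [1,5,6,9,10]=15  [1,6,7,9,10]=40  [1,6,8,9,10]=15  [1,7,8,9,10]=20  [4,5,6,7,10]=10  [4,6,7,9,10]=20  [4,7,8,9,10]=10  [5,6,7,9,10]=15  [5,6,8,9,10]=6  [6,7,8,9,10]=15
  size 6 → [1,4,5,6,7,10]=60  [1,4,6,7,9,10]=120  [1,4,7,8,9,10]=60  [1,5,6,7,9,10]=90  [1,5,6,8,9,10]=36  [1,6,7,8,9,10]=90  [3,5,6,8,9,10]=6  [4,5,6,7,9,10]=45  [4,6,7,8,9,10]=45  [5,6,7,8,9,10]=36
  size 7 → [1,3,5,6,8,9,10]=42  [1,4,5,6,7,9,10]=315  [1,4,6,7,8,9,10]=315  [1,5,6,7,8,9,10]=252  [2,3,5,6,8,9,10]=6  [3,5,6,7,8,9,10]=42  [4,5,6,7,8,9,10]=126
  size 8 → [0,2,3,5,6,8,9,10]=6  [1,2,3,5,6,8,9,10]=48  [1,3,5,6,7,8,9,10]=336  [1,4,5,6,7,8,9,10]=1008  [2,3,5,6,7,8,9,10]=48  [3,4,5,6,7,8,9,10]=168
  size 9 → [0,1,2,3,5,6,8,9,10]=54  [0,2,3,5,6,7,8,9,10]=54  [1,2,3,5,6,7,8,9,10]=432  [1,3,4,5,6,7,8,9,10]=1512  [2,3,4,5,6,7,8,9,10]=216
  first=0(c) contributes 2160
  first=1(f) contributes 270
  first=4(e) contributes 540
|[w]| = 2970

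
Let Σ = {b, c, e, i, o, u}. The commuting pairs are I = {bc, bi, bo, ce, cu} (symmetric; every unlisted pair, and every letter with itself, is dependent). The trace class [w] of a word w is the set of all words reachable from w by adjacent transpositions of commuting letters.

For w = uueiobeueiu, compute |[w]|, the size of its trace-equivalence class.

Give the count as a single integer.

0(u) covers ∅
1(u) covers 0:u
2(e) covers 1:u
3(i) covers 2:e
4(o) covers 3:i
5(b) covers 2:e
6(e) covers 4:o, 5:b
7(u) covers 6:e
8(e) covers 7:u
9(i) covers 8:e
10(u) covers 9:i
floor of heap: 0:u
completions by unplaced set U, small U first (add the entries for U minus each lowest piece of U):
  |U|=1: {10}:1
  |U|=2: {9,10}:1
  |U|=3: {8,9,10}:1
  |U|=4: {7,8,9,10}:1
  |U|=5: {6,7,8,9,10}:1
  |U|=6: {4,6,7,8,9,10}:1  {5,6,7,8,9,10}:1
  |U|=7: {3,4,6,7,8,9,10}:1  {4,5,6,7,8,9,10}:2
  |U|=8: {3,4,5,6,7,8,9,10}:3
  |U|=9: {2,3,4,5,6,7,8,9,10}:3
  start at 0(u): 3

3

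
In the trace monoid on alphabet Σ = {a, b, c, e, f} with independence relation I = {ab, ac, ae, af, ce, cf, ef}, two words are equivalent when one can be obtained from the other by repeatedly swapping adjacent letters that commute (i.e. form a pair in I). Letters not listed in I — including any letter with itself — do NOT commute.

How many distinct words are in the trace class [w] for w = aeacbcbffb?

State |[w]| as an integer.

90

piece 0:a — minimal
piece 1:e — minimal
piece 2:a rests on {0:a}
piece 3:c — minimal
piece 4:b rests on {1:e, 3:c}
piece 5:c rests on {4:b}
piece 6:b rests on {5:c}
piece 7:f rests on {6:b}
piece 8:f rests on {7:f}
piece 9:b rests on {8:f}
minimal pieces: {0:a, 1:e, 3:c}
ways to finish when only these pieces remain (= sum over removing one remaining piece with nothing left below it):
  1 left: {2}→1  {9}→1
  2 left: {0,2}→1  {2,9}→2  {8,9}→1
  3 left: {0,2,9}→3  {2,8,9}→3  {7,8,9}→1
  4 left: {0,2,8,9}→6  {2,7,8,9}→4  {6,7,8,9}→1
  5 left: {0,2,7,8,9}→10  {2,6,7,8,9}→5  {5,6,7,8,9}→1
  6 left: {0,2,6,7,8,9}→15  {2,5,6,7,8,9}→6  {4,5,6,7,8,9}→1
  7 left: {0,2,5,6,7,8,9}→21  {1,4,5,6,7,8,9}→1  {2,4,5,6,7,8,9}→7  {3,4,5,6,7,8,9}→1
  8 left: {0,2,4,5,6,7,8,9}→28  {1,2,4,5,6,7,8,9}→8  {1,3,4,5,6,7,8,9}→2  {2,3,4,5,6,7,8,9}→8
  placing 0:a first → 18 extensions
  placing 1:e first → 36 extensions
  placing 3:c first → 36 extensions
total linear extensions = 90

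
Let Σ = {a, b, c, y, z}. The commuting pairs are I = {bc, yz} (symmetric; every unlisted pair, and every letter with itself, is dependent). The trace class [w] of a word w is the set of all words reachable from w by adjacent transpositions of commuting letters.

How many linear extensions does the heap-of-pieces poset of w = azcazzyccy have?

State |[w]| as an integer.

3

#0=a has no predecessor
#1=z depends on [0:a]
#2=c depends on [1:z]
#3=a depends on [2:c]
#4=z depends on [3:a]
#5=z depends on [4:z]
#6=y depends on [3:a]
#7=c depends on [5:z, 6:y]
#8=c depends on [7:c]
#9=y depends on [8:c]
sources: [0:a]
N(rest) = Σ N(rest − s) over sources s of rest; N(one piece) = 1:
  size 1 → [9]=1
  size 2 → [8,9]=1
  size 3 → [7,8,9]=1
  size 4 → [5,7,8,9]=1  [6,7,8,9]=1
  size 5 → [4,5,7,8,9]=1  [5,6,7,8,9]=2
  size 6 → [4,5,6,7,8,9]=3
  size 7 → [3,4,5,6,7,8,9]=3
  size 8 → [2,3,4,5,6,7,8,9]=3
  first=0(a) contributes 3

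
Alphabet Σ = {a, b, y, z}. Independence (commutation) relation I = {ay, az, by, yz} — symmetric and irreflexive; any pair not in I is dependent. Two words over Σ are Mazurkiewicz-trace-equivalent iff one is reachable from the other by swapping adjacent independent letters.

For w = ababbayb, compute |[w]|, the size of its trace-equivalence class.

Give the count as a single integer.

drop 0:a onto floor
drop 1:b onto {0:a}
drop 2:a onto {1:b}
drop 3:b onto {2:a}
drop 4:b onto {3:b}
drop 5:a onto {4:b}
drop 6:y onto floor
drop 7:b onto {5:a}
ground layer = {0:a, 6:y}
drop-orders for the pieces not yet dropped (sum over which currently-grounded one goes next):
  1 to go: {6} 1  {7} 1
  2 to go: {5,7} 1  {6,7} 2
  3 to go: {4,5,7} 1  {5,6,7} 3
  4 to go: {3,4,5,7} 1  {4,5,6,7} 4
  5 to go: {2,3,4,5,7} 1  {3,4,5,6,7} 5
  6 to go: {1,2,3,4,5,7} 1  {2,3,4,5,6,7} 6
  if 0:a drops first: 7 orders
  if 6:y drops first: 1 orders
heap linearizations: 8

8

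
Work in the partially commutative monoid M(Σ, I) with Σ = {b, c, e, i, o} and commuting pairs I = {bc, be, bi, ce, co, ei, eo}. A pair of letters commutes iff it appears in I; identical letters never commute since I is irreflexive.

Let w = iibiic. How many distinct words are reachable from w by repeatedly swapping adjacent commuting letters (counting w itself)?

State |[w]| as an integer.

6

0(i) covers ∅
1(i) covers 0:i
2(b) covers ∅
3(i) covers 1:i
4(i) covers 3:i
5(c) covers 4:i
floor of heap: 0:i, 2:b
completions by unplaced set U, small U first (add the entries for U minus each lowest piece of U):
  |U|=1: {2}:1  {5}:1
  |U|=2: {2,5}:2  {4,5}:1
  |U|=3: {2,4,5}:3  {3,4,5}:1
  |U|=4: {1,3,4,5}:1  {2,3,4,5}:4
  start at 0(i): 5
  start at 2(b): 1
sum over floor = 6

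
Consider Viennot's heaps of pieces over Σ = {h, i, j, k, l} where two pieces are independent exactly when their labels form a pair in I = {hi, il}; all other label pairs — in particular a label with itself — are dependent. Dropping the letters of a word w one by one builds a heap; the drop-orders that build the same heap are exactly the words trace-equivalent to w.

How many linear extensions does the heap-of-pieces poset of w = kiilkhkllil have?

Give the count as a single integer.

12

#0=k has no predecessor
#1=i depends on [0:k]
#2=i depends on [1:i]
#3=l depends on [0:k]
#4=k depends on [2:i, 3:l]
#5=h depends on [4:k]
#6=k depends on [5:h]
#7=l depends on [6:k]
#8=l depends on [7:l]
#9=i depends on [6:k]
#10=l depends on [8:l]
sources: [0:k]
N(rest) = Σ N(rest − s) over sources s of rest; N(one piece) = 1:
  size 1 → [9]=1  [10]=1
  size 2 → [8,10]=1  [9,10]=2
  size 3 → [7,8,10]=1  [8,9,10]=3
  size 4 → [7,8,9,10]=4
  size 5 → [6,7,8,9,10]=4
  size 6 → [5,6,7,8,9,10]=4
  size 7 → [4,5,6,7,8,9,10]=4
  size 8 → [2,4,5,6,7,8,9,10]=4  [3,4,5,6,7,8,9,10]=4
  size 9 → [1,2,4,5,6,7,8,9,10]=4  [2,3,4,5,6,7,8,9,10]=8
  first=0(k) contributes 12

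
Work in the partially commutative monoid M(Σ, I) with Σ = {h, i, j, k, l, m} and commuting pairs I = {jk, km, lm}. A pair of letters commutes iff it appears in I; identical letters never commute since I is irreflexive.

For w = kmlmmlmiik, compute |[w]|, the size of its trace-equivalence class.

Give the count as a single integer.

35

0(k) covers ∅
1(m) covers ∅
2(l) covers 0:k
3(m) covers 1:m
4(m) covers 3:m
5(l) covers 2:l
6(m) covers 4:m
7(i) covers 5:l, 6:m
8(i) covers 7:i
9(k) covers 8:i
floor of heap: 0:k, 1:m
completions by unplaced set U, small U first (add the entries for U minus each lowest piece of U):
  |U|=1: {9}:1
  |U|=2: {8,9}:1
  |U|=3: {7,8,9}:1
  |U|=4: {5,7,8,9}:1  {6,7,8,9}:1
  |U|=5: {2,5,7,8,9}:1  {4,6,7,8,9}:1  {5,6,7,8,9}:2
  |U|=6: {0,2,5,7,8,9}:1  {2,5,6,7,8,9}:3  {3,4,6,7,8,9}:1  {4,5,6,7,8,9}:3
  |U|=7: {0,2,5,6,7,8,9}:4  {1,3,4,6,7,8,9}:1  {2,4,5,6,7,8,9}:6  {3,4,5,6,7,8,9}:4
  |U|=8: {0,2,4,5,6,7,8,9}:10  {1,3,4,5,6,7,8,9}:5  {2,3,4,5,6,7,8,9}:10
  start at 0(k): 15
  start at 1(m): 20
sum over floor = 35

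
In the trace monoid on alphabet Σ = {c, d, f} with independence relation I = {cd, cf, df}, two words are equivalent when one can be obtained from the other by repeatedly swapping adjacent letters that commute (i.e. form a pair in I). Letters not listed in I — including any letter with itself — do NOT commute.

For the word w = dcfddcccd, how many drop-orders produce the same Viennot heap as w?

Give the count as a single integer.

0(d) covers ∅
1(c) covers ∅
2(f) covers ∅
3(d) covers 0:d
4(d) covers 3:d
5(c) covers 1:c
6(c) covers 5:c
7(c) covers 6:c
8(d) covers 4:d
floor of heap: 0:d, 1:c, 2:f
completions by unplaced set U, small U first (add the entries for U minus each lowest piece of U):
  |U|=1: {2}:1  {7}:1  {8}:1
  |U|=2: {2,7}:2  {2,8}:2  {4,8}:1  {6,7}:1  {7,8}:2
  |U|=3: {2,4,8}:3  {2,6,7}:3  {2,7,8}:6  {3,4,8}:1  {4,7,8}:3  {5,6,7}:1  {6,7,8}:3
  |U|=4: {0,3,4,8}:1  {1,5,6,7}:1  {2,3,4,8}:4  {2,4,7,8}:12  {2,5,6,7}:4  {2,6,7,8}:12  {3,4,7,8}:4  {4,6,7,8}:6  {5,6,7,8}:4
  |U|=5: {0,2,3,4,8}:5  {0,3,4,7,8}:5  {1,2,5,6,7}:5  {1,5,6,7,8}:5  {2,3,4,7,8}:20  {2,4,6,7,8}:30  {2,5,6,7,8}:20  {3,4,6,7,8}:10  {4,5,6,7,8}:10
  |U|=6: {0,2,3,4,7,8}:30  {0,3,4,6,7,8}:15  {1,2,5,6,7,8}:30  {1,4,5,6,7,8}:15  {2,3,4,6,7,8}:60  {2,4,5,6,7,8}:60  {3,4,5,6,7,8}:20
  |U|=7: {0,2,3,4,6,7,8}:105  {0,3,4,5,6,7,8}:35  {1,2,4,5,6,7,8}:105  {1,3,4,5,6,7,8}:35  {2,3,4,5,6,7,8}:140
  start at 0(d): 280
  start at 1(c): 280
  start at 2(f): 70
sum over floor = 630

630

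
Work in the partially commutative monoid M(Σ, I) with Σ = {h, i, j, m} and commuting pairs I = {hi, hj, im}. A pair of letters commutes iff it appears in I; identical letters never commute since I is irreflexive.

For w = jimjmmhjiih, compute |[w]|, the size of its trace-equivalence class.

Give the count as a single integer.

20

drop 0:j onto floor
drop 1:i onto {0:j}
drop 2:m onto {0:j}
drop 3:j onto {1:i, 2:m}
drop 4:m onto {3:j}
drop 5:m onto {4:m}
drop 6:h onto {5:m}
drop 7:j onto {5:m}
drop 8:i onto {7:j}
drop 9:i onto {8:i}
drop 10:h onto {6:h}
ground layer = {0:j}
drop-orders for the pieces not yet dropped (sum over which currently-grounded one goes next):
  1 to go: {9} 1  {10} 1
  2 to go: {6,10} 1  {8,9} 1  {9,10} 2
  3 to go: {6,9,10} 3  {7,8,9} 1  {8,9,10} 3
  4 to go: {6,8,9,10} 6  {7,8,9,10} 4
  5 to go: {6,7,8,9,10} 10
  6 to go: {5,6,7,8,9,10} 10
  7 to go: {4,5,6,7,8,9,10} 10
  8 to go: {3,4,5,6,7,8,9,10} 10
  9 to go: {1,3,4,5,6,7,8,9,10} 10  {2,3,4,5,6,7,8,9,10} 10
  if 0:j drops first: 20 orders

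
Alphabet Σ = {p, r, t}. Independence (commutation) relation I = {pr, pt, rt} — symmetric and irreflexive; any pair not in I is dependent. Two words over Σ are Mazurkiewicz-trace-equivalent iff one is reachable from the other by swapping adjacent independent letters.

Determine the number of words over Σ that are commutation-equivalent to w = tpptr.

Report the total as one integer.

30

#0=t has no predecessor
#1=p has no predecessor
#2=p depends on [1:p]
#3=t depends on [0:t]
#4=r has no predecessor
sources: [0:t, 1:p, 4:r]
N(rest) = Σ N(rest − s) over sources s of rest; N(one piece) = 1:
  size 1 → [2]=1  [3]=1  [4]=1
  size 2 → [0,3]=1  [1,2]=1  [2,3]=2  [2,4]=2  [3,4]=2
  size 3 → [0,2,3]=3  [0,3,4]=3  [1,2,3]=3  [1,2,4]=3  [2,3,4]=6
  first=0(t) contributes 12
  first=1(p) contributes 12
  first=4(r) contributes 6
|[w]| = 30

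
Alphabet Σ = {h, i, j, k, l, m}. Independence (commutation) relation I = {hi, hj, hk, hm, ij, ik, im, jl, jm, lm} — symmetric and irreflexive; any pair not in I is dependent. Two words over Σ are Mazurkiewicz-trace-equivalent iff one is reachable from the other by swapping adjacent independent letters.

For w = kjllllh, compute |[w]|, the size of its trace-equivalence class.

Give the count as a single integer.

6

piece 0:k — minimal
piece 1:j rests on {0:k}
piece 2:l rests on {0:k}
piece 3:l rests on {2:l}
piece 4:l rests on {3:l}
piece 5:l rests on {4:l}
piece 6:h rests on {5:l}
minimal pieces: {0:k}
ways to finish when only these pieces remain (= sum over removing one remaining piece with nothing left below it):
  1 left: {1}→1  {6}→1
  2 left: {1,6}→2  {5,6}→1
  3 left: {1,5,6}→3  {4,5,6}→1
  4 left: {1,4,5,6}→4  {3,4,5,6}→1
  5 left: {1,3,4,5,6}→5  {2,3,4,5,6}→1
  placing 0:k first → 6 extensions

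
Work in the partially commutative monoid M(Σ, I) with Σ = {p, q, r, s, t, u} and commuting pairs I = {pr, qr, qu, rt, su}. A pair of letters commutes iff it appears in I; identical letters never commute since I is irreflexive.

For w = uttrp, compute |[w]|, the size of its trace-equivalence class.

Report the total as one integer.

0(u) covers ∅
1(t) covers 0:u
2(t) covers 1:t
3(r) covers 0:u
4(p) covers 2:t
floor of heap: 0:u
completions by unplaced set U, small U first (add the entries for U minus each lowest piece of U):
  |U|=1: {3}:1  {4}:1
  |U|=2: {2,4}:1  {3,4}:2
  |U|=3: {1,2,4}:1  {2,3,4}:3
  start at 0(u): 4

4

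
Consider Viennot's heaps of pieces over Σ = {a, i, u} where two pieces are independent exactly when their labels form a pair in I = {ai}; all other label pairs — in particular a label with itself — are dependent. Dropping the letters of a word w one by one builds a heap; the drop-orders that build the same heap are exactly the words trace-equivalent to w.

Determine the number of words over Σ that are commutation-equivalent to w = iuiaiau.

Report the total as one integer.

6

0(i) covers ∅
1(u) covers 0:i
2(i) covers 1:u
3(a) covers 1:u
4(i) covers 2:i
5(a) covers 3:a
6(u) covers 4:i, 5:a
floor of heap: 0:i
completions by unplaced set U, small U first (add the entries for U minus each lowest piece of U):
  |U|=1: {6}:1
  |U|=2: {4,6}:1  {5,6}:1
  |U|=3: {2,4,6}:1  {3,5,6}:1  {4,5,6}:2
  |U|=4: {2,4,5,6}:3  {3,4,5,6}:3
  |U|=5: {2,3,4,5,6}:6
  start at 0(i): 6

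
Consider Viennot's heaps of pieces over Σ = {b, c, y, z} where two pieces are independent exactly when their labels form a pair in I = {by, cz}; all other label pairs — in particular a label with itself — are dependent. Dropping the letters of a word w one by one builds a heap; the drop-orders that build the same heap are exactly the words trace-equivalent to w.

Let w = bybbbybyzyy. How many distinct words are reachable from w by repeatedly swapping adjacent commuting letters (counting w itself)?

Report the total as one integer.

56

drop 0:b onto floor
drop 1:y onto floor
drop 2:b onto {0:b}
drop 3:b onto {2:b}
drop 4:b onto {3:b}
drop 5:y onto {1:y}
drop 6:b onto {4:b}
drop 7:y onto {5:y}
drop 8:z onto {6:b, 7:y}
drop 9:y onto {8:z}
drop 10:y onto {9:y}
ground layer = {0:b, 1:y}
drop-orders for the pieces not yet dropped (sum over which currently-grounded one goes next):
  1 to go: {10} 1
  2 to go: {9,10} 1
  3 to go: {8,9,10} 1
  4 to go: {6,8,9,10} 1  {7,8,9,10} 1
  5 to go: {4,6,8,9,10} 1  {5,7,8,9,10} 1  {6,7,8,9,10} 2
  6 to go: {1,5,7,8,9,10} 1  {3,4,6,8,9,10} 1  {4,6,7,8,9,10} 3  {5,6,7,8,9,10} 3
  7 to go: {1,5,6,7,8,9,10} 4  {2,3,4,6,8,9,10} 1  {3,4,6,7,8,9,10} 4  {4,5,6,7,8,9,10} 6
  8 to go: {0,2,3,4,6,8,9,10} 1  {1,4,5,6,7,8,9,10} 10  {2,3,4,6,7,8,9,10} 5  {3,4,5,6,7,8,9,10} 10
  9 to go: {0,2,3,4,6,7,8,9,10} 6  {1,3,4,5,6,7,8,9,10} 20  {2,3,4,5,6,7,8,9,10} 15
  if 0:b drops first: 35 orders
  if 1:y drops first: 21 orders
heap linearizations: 56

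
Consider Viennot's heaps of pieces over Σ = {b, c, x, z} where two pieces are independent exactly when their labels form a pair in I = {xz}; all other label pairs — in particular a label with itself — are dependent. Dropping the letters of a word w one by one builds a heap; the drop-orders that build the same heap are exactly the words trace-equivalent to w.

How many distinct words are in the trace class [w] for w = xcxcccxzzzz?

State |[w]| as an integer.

5

0(x) covers ∅
1(c) covers 0:x
2(x) covers 1:c
3(c) covers 2:x
4(c) covers 3:c
5(c) covers 4:c
6(x) covers 5:c
7(z) covers 5:c
8(z) covers 7:z
9(z) covers 8:z
10(z) covers 9:z
floor of heap: 0:x
completions by unplaced set U, small U first (add the entries for U minus each lowest piece of U):
  |U|=1: {6}:1  {10}:1
  |U|=2: {6,10}:2  {9,10}:1
  |U|=3: {6,9,10}:3  {8,9,10}:1
  |U|=4: {6,8,9,10}:4  {7,8,9,10}:1
  |U|=5: {6,7,8,9,10}:5
  |U|=6: {5,6,7,8,9,10}:5
  |U|=7: {4,5,6,7,8,9,10}:5
  |U|=8: {3,4,5,6,7,8,9,10}:5
  |U|=9: {2,3,4,5,6,7,8,9,10}:5
  start at 0(x): 5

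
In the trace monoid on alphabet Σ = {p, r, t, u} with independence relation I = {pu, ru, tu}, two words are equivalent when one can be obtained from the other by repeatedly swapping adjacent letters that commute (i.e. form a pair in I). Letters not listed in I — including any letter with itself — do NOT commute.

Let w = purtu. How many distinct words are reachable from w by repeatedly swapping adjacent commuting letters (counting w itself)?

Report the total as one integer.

10

drop 0:p onto floor
drop 1:u onto floor
drop 2:r onto {0:p}
drop 3:t onto {2:r}
drop 4:u onto {1:u}
ground layer = {0:p, 1:u}
drop-orders for the pieces not yet dropped (sum over which currently-grounded one goes next):
  1 to go: {3} 1  {4} 1
  2 to go: {1,4} 1  {2,3} 1  {3,4} 2
  3 to go: {0,2,3} 1  {1,3,4} 3  {2,3,4} 3
  if 0:p drops first: 6 orders
  if 1:u drops first: 4 orders
heap linearizations: 10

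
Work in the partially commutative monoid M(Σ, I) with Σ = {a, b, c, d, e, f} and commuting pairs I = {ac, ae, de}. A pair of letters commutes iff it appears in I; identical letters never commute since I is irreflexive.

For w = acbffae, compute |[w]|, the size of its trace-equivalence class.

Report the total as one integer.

0(a) covers ∅
1(c) covers ∅
2(b) covers 0:a, 1:c
3(f) covers 2:b
4(f) covers 3:f
5(a) covers 4:f
6(e) covers 4:f
floor of heap: 0:a, 1:c
completions by unplaced set U, small U first (add the entries for U minus each lowest piece of U):
  |U|=1: {5}:1  {6}:1
  |U|=2: {5,6}:2
  |U|=3: {4,5,6}:2
  |U|=4: {3,4,5,6}:2
  |U|=5: {2,3,4,5,6}:2
  start at 0(a): 2
  start at 1(c): 2
sum over floor = 4

4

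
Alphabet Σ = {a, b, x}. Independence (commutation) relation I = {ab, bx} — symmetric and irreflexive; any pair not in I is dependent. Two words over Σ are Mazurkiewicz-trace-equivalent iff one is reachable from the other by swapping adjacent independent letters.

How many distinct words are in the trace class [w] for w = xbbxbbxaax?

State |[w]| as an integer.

210

piece 0:x — minimal
piece 1:b — minimal
piece 2:b rests on {1:b}
piece 3:x rests on {0:x}
piece 4:b rests on {2:b}
piece 5:b rests on {4:b}
piece 6:x rests on {3:x}
piece 7:a rests on {6:x}
piece 8:a rests on {7:a}
piece 9:x rests on {8:a}
minimal pieces: {0:x, 1:b}
ways to finish when only these pieces remain (= sum over removing one remaining piece with nothing left below it):
  1 left: {5}→1  {9}→1
  2 left: {4,5}→1  {5,9}→2  {8,9}→1
  3 left: {2,4,5}→1  {4,5,9}→3  {5,8,9}→3  {7,8,9}→1
  4 left: {1,2,4,5}→1  {2,4,5,9}→4  {4,5,8,9}→6  {5,7,8,9}→4  {6,7,8,9}→1
  5 left: {1,2,4,5,9}→5  {2,4,5,8,9}→10  {3,6,7,8,9}→1  {4,5,7,8,9}→10  {5,6,7,8,9}→5
  6 left: {0,3,6,7,8,9}→1  {1,2,4,5,8,9}→15  {2,4,5,7,8,9}→20  {3,5,6,7,8,9}→6  {4,5,6,7,8,9}→15
  7 left: {0,3,5,6,7,8,9}→7  {1,2,4,5,7,8,9}→35  {2,4,5,6,7,8,9}→35  {3,4,5,6,7,8,9}→21
  8 left: {0,3,4,5,6,7,8,9}→28  {1,2,4,5,6,7,8,9}→70  {2,3,4,5,6,7,8,9}→56
  placing 0:x first → 126 extensions
  placing 1:b first → 84 extensions
total linear extensions = 210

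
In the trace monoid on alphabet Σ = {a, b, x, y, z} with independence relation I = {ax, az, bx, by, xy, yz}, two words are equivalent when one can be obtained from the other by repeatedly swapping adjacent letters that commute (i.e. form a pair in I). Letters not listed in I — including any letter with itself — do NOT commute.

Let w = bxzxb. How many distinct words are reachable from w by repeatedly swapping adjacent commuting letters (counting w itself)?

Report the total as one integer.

drop 0:b onto floor
drop 1:x onto floor
drop 2:z onto {0:b, 1:x}
drop 3:x onto {2:z}
drop 4:b onto {2:z}
ground layer = {0:b, 1:x}
drop-orders for the pieces not yet dropped (sum over which currently-grounded one goes next):
  1 to go: {3} 1  {4} 1
  2 to go: {3,4} 2
  3 to go: {2,3,4} 2
  if 0:b drops first: 2 orders
  if 1:x drops first: 2 orders
heap linearizations: 4

4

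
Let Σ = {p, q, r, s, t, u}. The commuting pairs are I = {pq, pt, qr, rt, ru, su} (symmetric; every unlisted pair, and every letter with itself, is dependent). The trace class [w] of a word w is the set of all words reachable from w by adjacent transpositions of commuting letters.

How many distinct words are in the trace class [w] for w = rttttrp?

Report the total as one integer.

35

0(r) covers ∅
1(t) covers ∅
2(t) covers 1:t
3(t) covers 2:t
4(t) covers 3:t
5(r) covers 0:r
6(p) covers 5:r
floor of heap: 0:r, 1:t
completions by unplaced set U, small U first (add the entries for U minus each lowest piece of U):
  |U|=1: {4}:1  {6}:1
  |U|=2: {3,4}:1  {4,6}:2  {5,6}:1
  |U|=3: {0,5,6}:1  {2,3,4}:1  {3,4,6}:3  {4,5,6}:3
  |U|=4: {0,4,5,6}:4  {1,2,3,4}:1  {2,3,4,6}:4  {3,4,5,6}:6
  |U|=5: {0,3,4,5,6}:10  {1,2,3,4,6}:5  {2,3,4,5,6}:10
  start at 0(r): 15
  start at 1(t): 20
sum over floor = 35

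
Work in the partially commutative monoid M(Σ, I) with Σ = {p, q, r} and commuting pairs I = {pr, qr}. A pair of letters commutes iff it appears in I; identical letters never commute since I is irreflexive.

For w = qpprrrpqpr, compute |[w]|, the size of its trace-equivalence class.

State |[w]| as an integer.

0(q) covers ∅
1(p) covers 0:q
2(p) covers 1:p
3(r) covers ∅
4(r) covers 3:r
5(r) covers 4:r
6(p) covers 2:p
7(q) covers 6:p
8(p) covers 7:q
9(r) covers 5:r
floor of heap: 0:q, 3:r
completions by unplaced set U, small U first (add the entries for U minus each lowest piece of U):
  |U|=1: {8}:1  {9}:1
  |U|=2: {5,9}:1  {7,8}:1  {8,9}:2
  |U|=3: {4,5,9}:1  {5,8,9}:3  {6,7,8}:1  {7,8,9}:3
  |U|=4: {2,6,7,8}:1  {3,4,5,9}:1  {4,5,8,9}:4  {5,7,8,9}:6  {6,7,8,9}:4
  |U|=5: {1,2,6,7,8}:1  {2,6,7,8,9}:5  {3,4,5,8,9}:5  {4,5,7,8,9}:10  {5,6,7,8,9}:10
  |U|=6: {0,1,2,6,7,8}:1  {1,2,6,7,8,9}:6  {2,5,6,7,8,9}:15  {3,4,5,7,8,9}:15  {4,5,6,7,8,9}:20
  |U|=7: {0,1,2,6,7,8,9}:7  {1,2,5,6,7,8,9}:21  {2,4,5,6,7,8,9}:35  {3,4,5,6,7,8,9}:35
  |U|=8: {0,1,2,5,6,7,8,9}:28  {1,2,4,5,6,7,8,9}:56  {2,3,4,5,6,7,8,9}:70
  start at 0(q): 126
  start at 3(r): 84
sum over floor = 210

210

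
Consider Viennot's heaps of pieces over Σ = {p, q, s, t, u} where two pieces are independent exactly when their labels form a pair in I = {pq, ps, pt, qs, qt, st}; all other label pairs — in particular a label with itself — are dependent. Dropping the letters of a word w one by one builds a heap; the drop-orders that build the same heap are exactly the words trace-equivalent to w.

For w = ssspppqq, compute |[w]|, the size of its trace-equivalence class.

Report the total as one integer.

560

drop 0:s onto floor
drop 1:s onto {0:s}
drop 2:s onto {1:s}
drop 3:p onto floor
drop 4:p onto {3:p}
drop 5:p onto {4:p}
drop 6:q onto floor
drop 7:q onto {6:q}
ground layer = {0:s, 3:p, 6:q}
drop-orders for the pieces not yet dropped (sum over which currently-grounded one goes next):
  1 to go: {2} 1  {5} 1  {7} 1
  2 to go: {1,2} 1  {2,5} 2  {2,7} 2  {4,5} 1  {5,7} 2  {6,7} 1
  3 to go: {0,1,2} 1  {1,2,5} 3  {1,2,7} 3  {2,4,5} 3  {2,5,7} 6  {2,6,7} 3  {3,4,5} 1  {4,5,7} 3  {5,6,7} 3
  4 to go: {0,1,2,5} 4  {0,1,2,7} 4  {1,2,4,5} 6  {1,2,5,7} 12  {1,2,6,7} 6  {2,3,4,5} 4  {2,4,5,7} 12  {2,5,6,7} 12  {3,4,5,7} 4  {4,5,6,7} 6
  5 to go: {0,1,2,4,5} 10  {0,1,2,5,7} 20  {0,1,2,6,7} 10  {1,2,3,4,5} 10  {1,2,4,5,7} 30  {1,2,5,6,7} 30  {2,3,4,5,7} 20  {2,4,5,6,7} 30  {3,4,5,6,7} 10
  6 to go: {0,1,2,3,4,5} 20  {0,1,2,4,5,7} 60  {0,1,2,5,6,7} 60  {1,2,3,4,5,7} 60  {1,2,4,5,6,7} 90  {2,3,4,5,6,7} 60
  if 0:s drops first: 210 orders
  if 3:p drops first: 210 orders
  if 6:q drops first: 140 orders
heap linearizations: 560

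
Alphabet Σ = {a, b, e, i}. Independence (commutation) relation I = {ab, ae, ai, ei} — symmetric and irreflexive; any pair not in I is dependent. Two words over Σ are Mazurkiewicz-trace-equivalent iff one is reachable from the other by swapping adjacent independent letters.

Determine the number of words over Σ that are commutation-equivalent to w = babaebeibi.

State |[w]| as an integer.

90

piece 0:b — minimal
piece 1:a — minimal
piece 2:b rests on {0:b}
piece 3:a rests on {1:a}
piece 4:e rests on {2:b}
piece 5:b rests on {4:e}
piece 6:e rests on {5:b}
piece 7:i rests on {5:b}
piece 8:b rests on {6:e, 7:i}
piece 9:i rests on {8:b}
minimal pieces: {0:b, 1:a}
ways to finish when only these pieces remain (= sum over removing one remaining piece with nothing left below it):
  1 left: {3}→1  {9}→1
  2 left: {1,3}→1  {3,9}→2  {8,9}→1
  3 left: {1,3,9}→3  {3,8,9}→3  {6,8,9}→1  {7,8,9}→1
  4 left: {1,3,8,9}→6  {3,6,8,9}→4  {3,7,8,9}→4  {6,7,8,9}→2
  5 left: {1,3,6,8,9}→10  {1,3,7,8,9}→10  {3,6,7,8,9}→10  {5,6,7,8,9}→2
  6 left: {1,3,6,7,8,9}→30  {3,5,6,7,8,9}→12  {4,5,6,7,8,9}→2
  7 left: {1,3,5,6,7,8,9}→42  {2,4,5,6,7,8,9}→2  {3,4,5,6,7,8,9}→14
  8 left: {0,2,4,5,6,7,8,9}→2  {1,3,4,5,6,7,8,9}→56  {2,3,4,5,6,7,8,9}→16
  placing 0:b first → 72 extensions
  placing 1:a first → 18 extensions
total linear extensions = 90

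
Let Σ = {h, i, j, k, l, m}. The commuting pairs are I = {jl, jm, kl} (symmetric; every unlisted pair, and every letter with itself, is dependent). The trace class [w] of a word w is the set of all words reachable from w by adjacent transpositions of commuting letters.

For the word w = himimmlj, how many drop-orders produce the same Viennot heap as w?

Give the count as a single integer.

4

drop 0:h onto floor
drop 1:i onto {0:h}
drop 2:m onto {1:i}
drop 3:i onto {2:m}
drop 4:m onto {3:i}
drop 5:m onto {4:m}
drop 6:l onto {5:m}
drop 7:j onto {3:i}
ground layer = {0:h}
drop-orders for the pieces not yet dropped (sum over which currently-grounded one goes next):
  1 to go: {6} 1  {7} 1
  2 to go: {5,6} 1  {6,7} 2
  3 to go: {4,5,6} 1  {5,6,7} 3
  4 to go: {4,5,6,7} 4
  5 to go: {3,4,5,6,7} 4
  6 to go: {2,3,4,5,6,7} 4
  if 0:h drops first: 4 orders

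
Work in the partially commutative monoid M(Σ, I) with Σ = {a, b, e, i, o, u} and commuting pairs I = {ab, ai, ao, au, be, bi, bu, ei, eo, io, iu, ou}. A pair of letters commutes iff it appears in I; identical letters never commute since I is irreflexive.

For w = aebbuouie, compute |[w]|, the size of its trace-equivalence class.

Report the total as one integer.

504

drop 0:a onto floor
drop 1:e onto {0:a}
drop 2:b onto floor
drop 3:b onto {2:b}
drop 4:u onto {1:e}
drop 5:o onto {3:b}
drop 6:u onto {4:u}
drop 7:i onto floor
drop 8:e onto {6:u}
ground layer = {0:a, 2:b, 7:i}
drop-orders for the pieces not yet dropped (sum over which currently-grounded one goes next):
  1 to go: {5} 1  {7} 1  {8} 1
  2 to go: {3,5} 1  {5,7} 2  {5,8} 2  {6,8} 1  {7,8} 2
  3 to go: {2,3,5} 1  {3,5,7} 3  {3,5,8} 3  {4,6,8} 1  {5,6,8} 3  {5,7,8} 6  {6,7,8} 3
  4 to go: {1,4,6,8} 1  {2,3,5,7} 4  {2,3,5,8} 4  {3,5,6,8} 6  {3,5,7,8} 12  {4,5,6,8} 4  {4,6,7,8} 4  {5,6,7,8} 12
  5 to go: {0,1,4,6,8} 1  {1,4,5,6,8} 5  {1,4,6,7,8} 5  {2,3,5,6,8} 10  {2,3,5,7,8} 20  {3,4,5,6,8} 10  {3,5,6,7,8} 30  {4,5,6,7,8} 20
  6 to go: {0,1,4,5,6,8} 6  {0,1,4,6,7,8} 6  {1,3,4,5,6,8} 15  {1,4,5,6,7,8} 30  {2,3,4,5,6,8} 20  {2,3,5,6,7,8} 60  {3,4,5,6,7,8} 60
  7 to go: {0,1,3,4,5,6,8} 21  {0,1,4,5,6,7,8} 42  {1,2,3,4,5,6,8} 35  {1,3,4,5,6,7,8} 105  {2,3,4,5,6,7,8} 140
  if 0:a drops first: 280 orders
  if 2:b drops first: 168 orders
  if 7:i drops first: 56 orders
heap linearizations: 504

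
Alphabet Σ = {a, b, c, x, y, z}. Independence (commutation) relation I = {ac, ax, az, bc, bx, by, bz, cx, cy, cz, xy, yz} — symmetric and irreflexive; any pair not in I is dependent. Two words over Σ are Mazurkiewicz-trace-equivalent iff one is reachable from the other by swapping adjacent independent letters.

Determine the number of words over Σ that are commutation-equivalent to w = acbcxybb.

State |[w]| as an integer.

672

0(a) covers ∅
1(c) covers ∅
2(b) covers 0:a
3(c) covers 1:c
4(x) covers ∅
5(y) covers 0:a
6(b) covers 2:b
7(b) covers 6:b
floor of heap: 0:a, 1:c, 4:x
completions by unplaced set U, small U first (add the entries for U minus each lowest piece of U):
  |U|=1: {3}:1  {4}:1  {5}:1  {7}:1
  |U|=2: {1,3}:1  {3,4}:2  {3,5}:2  {3,7}:2  {4,5}:2  {4,7}:2  {5,7}:2  {6,7}:1
  |U|=3: {1,3,4}:3  {1,3,5}:3  {1,3,7}:3  {2,6,7}:1  {3,4,5}:6  {3,4,7}:6  {3,5,7}:6  {3,6,7}:3  {4,5,7}:6  {4,6,7}:3  {5,6,7}:3
  |U|=4: {1,3,4,5}:12  {1,3,4,7}:12  {1,3,5,7}:12  {1,3,6,7}:6  {2,3,6,7}:4  {2,4,6,7}:4  {2,5,6,7}:4  {3,4,5,7}:24  {3,4,6,7}:12  {3,5,6,7}:12  {4,5,6,7}:12
  |U|=5: {0,2,5,6,7}:4  {1,2,3,6,7}:10  {1,3,4,5,7}:60  {1,3,4,6,7}:30  {1,3,5,6,7}:30  {2,3,4,6,7}:20  {2,3,5,6,7}:20  {2,4,5,6,7}:20  {3,4,5,6,7}:60
  |U|=6: {0,2,3,5,6,7}:24  {0,2,4,5,6,7}:24  {1,2,3,4,6,7}:60  {1,2,3,5,6,7}:60  {1,3,4,5,6,7}:180  {2,3,4,5,6,7}:120
  start at 0(a): 420
  start at 1(c): 168
  start at 4(x): 84
sum over floor = 672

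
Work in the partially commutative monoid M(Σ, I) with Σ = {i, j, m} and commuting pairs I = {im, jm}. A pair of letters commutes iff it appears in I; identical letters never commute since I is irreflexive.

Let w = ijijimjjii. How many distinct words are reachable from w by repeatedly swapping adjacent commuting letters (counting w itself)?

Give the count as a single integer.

0(i) covers ∅
1(j) covers 0:i
2(i) covers 1:j
3(j) covers 2:i
4(i) covers 3:j
5(m) covers ∅
6(j) covers 4:i
7(j) covers 6:j
8(i) covers 7:j
9(i) covers 8:i
floor of heap: 0:i, 5:m
completions by unplaced set U, small U first (add the entries for U minus each lowest piece of U):
  |U|=1: {5}:1  {9}:1
  |U|=2: {5,9}:2  {8,9}:1
  |U|=3: {5,8,9}:3  {7,8,9}:1
  |U|=4: {5,7,8,9}:4  {6,7,8,9}:1
  |U|=5: {4,6,7,8,9}:1  {5,6,7,8,9}:5
  |U|=6: {3,4,6,7,8,9}:1  {4,5,6,7,8,9}:6
  |U|=7: {2,3,4,6,7,8,9}:1  {3,4,5,6,7,8,9}:7
  |U|=8: {1,2,3,4,6,7,8,9}:1  {2,3,4,5,6,7,8,9}:8
  start at 0(i): 9
  start at 5(m): 1
sum over floor = 10

10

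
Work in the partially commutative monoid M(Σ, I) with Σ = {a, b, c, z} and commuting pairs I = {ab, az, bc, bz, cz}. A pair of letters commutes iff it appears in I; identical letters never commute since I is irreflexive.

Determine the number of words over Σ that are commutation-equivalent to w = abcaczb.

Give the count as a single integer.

105

drop 0:a onto floor
drop 1:b onto floor
drop 2:c onto {0:a}
drop 3:a onto {2:c}
drop 4:c onto {3:a}
drop 5:z onto floor
drop 6:b onto {1:b}
ground layer = {0:a, 1:b, 5:z}
drop-orders for the pieces not yet dropped (sum over which currently-grounded one goes next):
  1 to go: {4} 1  {5} 1  {6} 1
  2 to go: {1,6} 1  {3,4} 1  {4,5} 2  {4,6} 2  {5,6} 2
  3 to go: {1,4,6} 3  {1,5,6} 3  {2,3,4} 1  {3,4,5} 3  {3,4,6} 3  {4,5,6} 6
  4 to go: {0,2,3,4} 1  {1,3,4,6} 6  {1,4,5,6} 12  {2,3,4,5} 4  {2,3,4,6} 4  {3,4,5,6} 12
  5 to go: {0,2,3,4,5} 5  {0,2,3,4,6} 5  {1,2,3,4,6} 10  {1,3,4,5,6} 30  {2,3,4,5,6} 20
  if 0:a drops first: 60 orders
  if 1:b drops first: 30 orders
  if 5:z drops first: 15 orders
heap linearizations: 105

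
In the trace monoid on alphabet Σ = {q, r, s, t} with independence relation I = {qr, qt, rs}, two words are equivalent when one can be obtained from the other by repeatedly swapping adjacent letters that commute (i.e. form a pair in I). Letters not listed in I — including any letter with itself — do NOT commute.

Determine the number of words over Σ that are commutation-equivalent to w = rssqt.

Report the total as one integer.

7

0(r) covers ∅
1(s) covers ∅
2(s) covers 1:s
3(q) covers 2:s
4(t) covers 0:r, 2:s
floor of heap: 0:r, 1:s
completions by unplaced set U, small U first (add the entries for U minus each lowest piece of U):
  |U|=1: {3}:1  {4}:1
  |U|=2: {0,4}:1  {3,4}:2
  |U|=3: {0,3,4}:3  {2,3,4}:2
  start at 0(r): 2
  start at 1(s): 5
sum over floor = 7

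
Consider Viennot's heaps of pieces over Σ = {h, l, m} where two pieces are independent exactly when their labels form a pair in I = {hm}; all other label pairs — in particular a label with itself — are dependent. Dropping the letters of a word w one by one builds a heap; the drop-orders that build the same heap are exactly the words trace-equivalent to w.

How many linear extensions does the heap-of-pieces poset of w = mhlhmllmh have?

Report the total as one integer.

8

#0=m has no predecessor
#1=h has no predecessor
#2=l depends on [0:m, 1:h]
#3=h depends on [2:l]
#4=m depends on [2:l]
#5=l depends on [3:h, 4:m]
#6=l depends on [5:l]
#7=m depends on [6:l]
#8=h depends on [6:l]
sources: [0:m, 1:h]
N(rest) = Σ N(rest − s) over sources s of rest; N(one piece) = 1:
  size 1 → [7]=1  [8]=1
  size 2 → [7,8]=2
  size 3 → [6,7,8]=2
  size 4 → [5,6,7,8]=2
  size 5 → [3,5,6,7,8]=2  [4,5,6,7,8]=2
  size 6 → [3,4,5,6,7,8]=4
  size 7 → [2,3,4,5,6,7,8]=4
  first=0(m) contributes 4
  first=1(h) contributes 4
|[w]| = 8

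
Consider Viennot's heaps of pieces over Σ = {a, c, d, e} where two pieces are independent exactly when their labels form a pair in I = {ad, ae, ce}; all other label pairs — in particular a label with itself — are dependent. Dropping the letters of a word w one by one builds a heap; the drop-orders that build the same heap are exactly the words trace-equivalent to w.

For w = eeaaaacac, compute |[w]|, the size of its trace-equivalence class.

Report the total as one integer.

piece 0:e — minimal
piece 1:e rests on {0:e}
piece 2:a — minimal
piece 3:a rests on {2:a}
piece 4:a rests on {3:a}
piece 5:a rests on {4:a}
piece 6:c rests on {5:a}
piece 7:a rests on {6:c}
piece 8:c rests on {7:a}
minimal pieces: {0:e, 2:a}
ways to finish when only these pieces remain (= sum over removing one remaining piece with nothing left below it):
  1 left: {1}→1  {8}→1
  2 left: {0,1}→1  {1,8}→2  {7,8}→1
  3 left: {0,1,8}→3  {1,7,8}→3  {6,7,8}→1
  4 left: {0,1,7,8}→6  {1,6,7,8}→4  {5,6,7,8}→1
  5 left: {0,1,6,7,8}→10  {1,5,6,7,8}→5  {4,5,6,7,8}→1
  6 left: {0,1,5,6,7,8}→15  {1,4,5,6,7,8}→6  {3,4,5,6,7,8}→1
  7 left: {0,1,4,5,6,7,8}→21  {1,3,4,5,6,7,8}→7  {2,3,4,5,6,7,8}→1
  placing 0:e first → 8 extensions
  placing 2:a first → 28 extensions
total linear extensions = 36

36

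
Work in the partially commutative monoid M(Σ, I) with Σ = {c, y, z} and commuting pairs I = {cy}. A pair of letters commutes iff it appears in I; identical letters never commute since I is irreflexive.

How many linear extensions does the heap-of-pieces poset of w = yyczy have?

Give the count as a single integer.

3

#0=y has no predecessor
#1=y depends on [0:y]
#2=c has no predecessor
#3=z depends on [1:y, 2:c]
#4=y depends on [3:z]
sources: [0:y, 2:c]
N(rest) = Σ N(rest − s) over sources s of rest; N(one piece) = 1:
  size 1 → [4]=1
  size 2 → [3,4]=1
  size 3 → [1,3,4]=1  [2,3,4]=1
  first=0(y) contributes 2
  first=2(c) contributes 1
|[w]| = 3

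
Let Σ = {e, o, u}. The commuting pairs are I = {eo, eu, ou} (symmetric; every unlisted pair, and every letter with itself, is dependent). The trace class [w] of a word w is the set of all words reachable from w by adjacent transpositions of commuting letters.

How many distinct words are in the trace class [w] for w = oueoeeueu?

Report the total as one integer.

0(o) covers ∅
1(u) covers ∅
2(e) covers ∅
3(o) covers 0:o
4(e) covers 2:e
5(e) covers 4:e
6(u) covers 1:u
7(e) covers 5:e
8(u) covers 6:u
floor of heap: 0:o, 1:u, 2:e
completions by unplaced set U, small U first (add the entries for U minus each lowest piece of U):
  |U|=1: {3}:1  {7}:1  {8}:1
  |U|=2: {0,3}:1  {3,7}:2  {3,8}:2  {5,7}:1  {6,8}:1  {7,8}:2
  |U|=3: {0,3,7}:3  {0,3,8}:3  {1,6,8}:1  {3,5,7}:3  {3,6,8}:3  {3,7,8}:6  {4,5,7}:1  {5,7,8}:3  {6,7,8}:3
  |U|=4: {0,3,5,7}:6  {0,3,6,8}:6  {0,3,7,8}:12  {1,3,6,8}:4  {1,6,7,8}:4  {2,4,5,7}:1  {3,4,5,7}:4  {3,5,7,8}:12  {3,6,7,8}:12  {4,5,7,8}:4  {5,6,7,8}:6
  |U|=5: {0,1,3,6,8}:10  {0,3,4,5,7}:10  {0,3,5,7,8}:30  {0,3,6,7,8}:30  {1,3,6,7,8}:20  {1,5,6,7,8}:10  {2,3,4,5,7}:5  {2,4,5,7,8}:5  {3,4,5,7,8}:20  {3,5,6,7,8}:30  {4,5,6,7,8}:10
  |U|=6: {0,1,3,6,7,8}:60  {0,2,3,4,5,7}:15  {0,3,4,5,7,8}:60  {0,3,5,6,7,8}:90  {1,3,5,6,7,8}:60  {1,4,5,6,7,8}:20  {2,3,4,5,7,8}:30  {2,4,5,6,7,8}:15  {3,4,5,6,7,8}:60
  |U|=7: {0,1,3,5,6,7,8}:210  {0,2,3,4,5,7,8}:105  {0,3,4,5,6,7,8}:210  {1,2,4,5,6,7,8}:35  {1,3,4,5,6,7,8}:140  {2,3,4,5,6,7,8}:105
  start at 0(o): 280
  start at 1(u): 420
  start at 2(e): 560
sum over floor = 1260

1260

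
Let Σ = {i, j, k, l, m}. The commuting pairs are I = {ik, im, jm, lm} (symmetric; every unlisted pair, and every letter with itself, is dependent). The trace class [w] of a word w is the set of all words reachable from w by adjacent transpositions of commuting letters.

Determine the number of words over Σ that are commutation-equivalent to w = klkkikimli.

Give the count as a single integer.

piece 0:k — minimal
piece 1:l rests on {0:k}
piece 2:k rests on {1:l}
piece 3:k rests on {2:k}
piece 4:i rests on {1:l}
piece 5:k rests on {3:k}
piece 6:i rests on {4:i}
piece 7:m rests on {5:k}
piece 8:l rests on {5:k, 6:i}
piece 9:i rests on {8:l}
minimal pieces: {0:k}
ways to finish when only these pieces remain (= sum over removing one remaining piece with nothing left below it):
  1 left: {7}→1  {9}→1
  2 left: {7,9}→2  {8,9}→1
  3 left: {6,8,9}→1  {7,8,9}→3
  4 left: {4,6,8,9}→1  {5,7,8,9}→3  {6,7,8,9}→4
  5 left: {3,5,7,8,9}→3  {4,6,7,8,9}→5  {5,6,7,8,9}→7
  6 left: {2,3,5,7,8,9}→3  {3,5,6,7,8,9}→10  {4,5,6,7,8,9}→12
  7 left: {2,3,5,6,7,8,9}→13  {3,4,5,6,7,8,9}→22
  8 left: {2,3,4,5,6,7,8,9}→35
  placing 0:k first → 35 extensions

35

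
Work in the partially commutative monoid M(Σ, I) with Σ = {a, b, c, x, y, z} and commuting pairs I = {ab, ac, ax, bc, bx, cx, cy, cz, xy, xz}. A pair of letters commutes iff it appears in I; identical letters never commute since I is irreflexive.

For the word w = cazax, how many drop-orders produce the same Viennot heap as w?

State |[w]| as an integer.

drop 0:c onto floor
drop 1:a onto floor
drop 2:z onto {1:a}
drop 3:a onto {2:z}
drop 4:x onto floor
ground layer = {0:c, 1:a, 4:x}
drop-orders for the pieces not yet dropped (sum over which currently-grounded one goes next):
  1 to go: {0} 1  {3} 1  {4} 1
  2 to go: {0,3} 2  {0,4} 2  {2,3} 1  {3,4} 2
  3 to go: {0,2,3} 3  {0,3,4} 6  {1,2,3} 1  {2,3,4} 3
  if 0:c drops first: 4 orders
  if 1:a drops first: 12 orders
  if 4:x drops first: 4 orders
heap linearizations: 20

20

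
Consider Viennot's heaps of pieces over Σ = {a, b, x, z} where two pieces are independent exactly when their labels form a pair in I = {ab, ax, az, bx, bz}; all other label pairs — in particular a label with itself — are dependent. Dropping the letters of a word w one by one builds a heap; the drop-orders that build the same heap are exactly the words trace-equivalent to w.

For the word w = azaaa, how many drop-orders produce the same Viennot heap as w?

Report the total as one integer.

drop 0:a onto floor
drop 1:z onto floor
drop 2:a onto {0:a}
drop 3:a onto {2:a}
drop 4:a onto {3:a}
ground layer = {0:a, 1:z}
drop-orders for the pieces not yet dropped (sum over which currently-grounded one goes next):
  1 to go: {1} 1  {4} 1
  2 to go: {1,4} 2  {3,4} 1
  3 to go: {1,3,4} 3  {2,3,4} 1
  if 0:a drops first: 4 orders
  if 1:z drops first: 1 orders
heap linearizations: 5

5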